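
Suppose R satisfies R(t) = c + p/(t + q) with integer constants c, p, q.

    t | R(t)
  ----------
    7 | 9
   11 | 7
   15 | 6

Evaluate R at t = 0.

(R(t) − c)(t + q) = p for each data point; the three points give a linear system in c and q, then p follows.
Solving: c = 3, q = 1, p = 48, so R(t) = 3 + 48/(t + 1).
Then R(0) = 3 + 48/1 = 51.

51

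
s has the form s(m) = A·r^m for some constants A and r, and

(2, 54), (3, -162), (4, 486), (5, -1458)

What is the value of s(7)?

-13122

Consecutive ratio: -162/54 = -3, and 486/(-162) = -3, so r = -3.
Then A·(-3)^2 = 54 gives A = 6, and s(m) = 6·(-3)^m.
s(7) = 6·(-3)^7 = -13122.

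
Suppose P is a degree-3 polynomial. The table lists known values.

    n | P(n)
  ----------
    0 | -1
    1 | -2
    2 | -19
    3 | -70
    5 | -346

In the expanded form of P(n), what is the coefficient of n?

Write P(n) = an³ + bn² + cn + d; the 5 given values yield a linear system in the 4 coefficients.
Solving, P(n) = -3n³ + n² + n - 1.
The coefficient of n is 1.

1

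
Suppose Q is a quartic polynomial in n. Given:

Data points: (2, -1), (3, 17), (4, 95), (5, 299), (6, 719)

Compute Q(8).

2687

Write Q(n) = an^4 + bn³ + cn² + dn + e; the 5 given values yield a linear system in the 5 coefficients.
Solving, Q(n) = n^4 - 3n³ + 2n² - 1.
Then Q(8) = 2687.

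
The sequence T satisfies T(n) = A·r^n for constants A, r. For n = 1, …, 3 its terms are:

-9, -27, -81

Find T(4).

Consecutive ratio: -27/(-9) = 3, and -81/(-27) = 3, so r = 3.
Then A·3^1 = -9 gives A = -3, and T(n) = -3·3^n.
T(4) = -3·3^4 = -243.

-243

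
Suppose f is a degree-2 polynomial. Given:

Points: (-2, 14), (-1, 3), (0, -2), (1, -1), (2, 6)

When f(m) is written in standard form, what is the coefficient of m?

-2

First differences: -11, -5, 1, 7. Second differences: 6, 6, 6.
Level-2 differences are constant, so f has degree 2.
Fitting a degree-2 polynomial gives f(m) = 3m² - 2m - 2.
The coefficient of m is -2.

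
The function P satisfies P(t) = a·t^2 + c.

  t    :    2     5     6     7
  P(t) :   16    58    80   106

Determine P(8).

From P(2) = 16 and P(5) = 58: 4a + c = 16 and 25a + c = 58.
Subtracting: 21a = 42, so a = 2; then c = 16 − 2·4 = 8.
So P(t) = 2t² + 8, and P(8) = 136.

136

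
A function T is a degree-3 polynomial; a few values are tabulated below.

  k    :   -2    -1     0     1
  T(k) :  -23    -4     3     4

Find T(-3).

-60

Write T(k) = ak³ + bk² + ck + d; the 4 given values yield a linear system in the 4 coefficients.
Solving, T(k) = k³ - 3k² + 3k + 3.
Then T(-3) = -60.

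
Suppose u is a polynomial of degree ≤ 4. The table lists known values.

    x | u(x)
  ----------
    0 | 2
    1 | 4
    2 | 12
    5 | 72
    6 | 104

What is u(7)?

Write u(x) = ax^4 + bx³ + cx² + dx + e; the 5 given values yield a linear system in the 5 coefficients.
Solving, the top 2 coefficients vanish, and u(x) = 3x² - x + 2.
Then u(7) = 142.

142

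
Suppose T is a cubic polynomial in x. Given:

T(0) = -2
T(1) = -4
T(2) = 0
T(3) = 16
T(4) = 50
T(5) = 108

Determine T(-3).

-20

First differences: -2, 4, 16, 34, 58. Second differences: 6, 12, 18, 24. Third differences: 6, 6, 6.
Level-3 differences are constant, so T has degree 3.
Fitting a degree-3 polynomial gives T(x) = x³ - 3x - 2.
Then T(-3) = -20.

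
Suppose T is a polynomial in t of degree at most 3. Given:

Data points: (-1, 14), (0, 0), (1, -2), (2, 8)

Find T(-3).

78

Write T(t) = at³ + bt² + ct + d; the 4 given values yield a linear system in the 4 coefficients.
Solving, the leading coefficient vanishes, and T(t) = 6t² - 8t.
Then T(-3) = 78.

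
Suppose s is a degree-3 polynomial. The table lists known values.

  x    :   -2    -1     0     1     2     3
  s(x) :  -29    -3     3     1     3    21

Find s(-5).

First differences: 26, 6, -2, 2, 18. Second differences: -20, -8, 4, 16. Third differences: 12, 12, 12.
Level-3 differences are constant, so s has degree 3.
Fitting a degree-3 polynomial gives s(x) = 2x³ - 4x² + 3.
Then s(-5) = -347.

-347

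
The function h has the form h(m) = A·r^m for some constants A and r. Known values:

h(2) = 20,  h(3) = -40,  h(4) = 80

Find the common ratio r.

-2

Consecutive ratio: -40/20 = -2, and 80/(-40) = -2, so r = -2.
Then A·(-2)^2 = 20 gives A = 5, and h(m) = 5·(-2)^m.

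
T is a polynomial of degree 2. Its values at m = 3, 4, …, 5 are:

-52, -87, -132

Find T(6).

Write T(m) = am² + bm + c; the 3 given values yield a linear system in the 3 coefficients.
Solving, T(m) = -5m² - 7.
Then T(6) = -187.

-187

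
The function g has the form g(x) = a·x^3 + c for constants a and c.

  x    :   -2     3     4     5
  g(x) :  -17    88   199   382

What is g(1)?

From g(-2) = -17 and g(3) = 88: -8a + c = -17 and 27a + c = 88.
Subtracting: 35a = 105, so a = 3; then c = -17 − 3·(-8) = 7.
So g(x) = 3x³ + 7, and g(1) = 10.

10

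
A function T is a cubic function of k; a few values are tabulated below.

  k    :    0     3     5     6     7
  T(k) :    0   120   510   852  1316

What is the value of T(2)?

Write T(k) = ak³ + bk² + ck + d; the 5 given values yield a linear system in the 4 coefficients.
Solving, T(k) = 3k³ + 7k² - 8k.
Then T(2) = 36.

36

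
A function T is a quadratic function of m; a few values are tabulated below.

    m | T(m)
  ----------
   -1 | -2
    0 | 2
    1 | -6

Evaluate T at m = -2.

Write T(m) = am² + bm + c; the 3 given values yield a linear system in the 3 coefficients.
Solving, T(m) = -6m² - 2m + 2.
Then T(-2) = -18.

-18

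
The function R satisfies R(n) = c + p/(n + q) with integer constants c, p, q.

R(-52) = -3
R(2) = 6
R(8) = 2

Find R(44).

-1

(R(n) − c)(n + q) = p for each data point; the three points give a linear system in c and q, then p follows.
Solving: c = -2, q = 4, p = 48, so R(n) = -2 + 48/(n + 4).
Then R(44) = -2 + 48/48 = -1.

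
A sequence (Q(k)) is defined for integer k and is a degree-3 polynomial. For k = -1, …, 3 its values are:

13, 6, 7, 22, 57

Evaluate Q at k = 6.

342

Write Q(k) = ak³ + bk² + ck + d; the 5 given values yield a linear system in the 4 coefficients.
Solving, Q(k) = k³ + 4k² - 4k + 6.
Then Q(6) = 342.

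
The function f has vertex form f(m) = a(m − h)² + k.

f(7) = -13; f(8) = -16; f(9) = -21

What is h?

First differences -3, -5; second difference -2 = 2a, so a = -1.
Expanding, the m-coefficient is −2ah = 2h; matching it to the data gives h = 6, and then k = -12.
So f(m) = -1(m − 6)² − 12.
Hence h = 6.

6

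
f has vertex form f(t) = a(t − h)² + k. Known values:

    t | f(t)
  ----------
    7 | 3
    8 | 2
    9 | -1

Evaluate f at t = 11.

-13

First differences -1, -3; second difference -2 = 2a, so a = -1.
Expanding, the t-coefficient is −2ah = 2h; matching it to the data gives h = 7, and then k = 3.
So f(t) = -1(t − 7)² + 3.
f(11) = -1·4² + 3 = -13.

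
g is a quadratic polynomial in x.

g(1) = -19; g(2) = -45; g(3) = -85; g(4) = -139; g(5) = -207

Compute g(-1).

First differences: -26, -40, -54, -68. Second differences: -14, -14, -14.
Level-2 differences are constant, so g has degree 2.
Fitting a degree-2 polynomial gives g(x) = -7x² - 5x - 7.
Then g(-1) = -9.

-9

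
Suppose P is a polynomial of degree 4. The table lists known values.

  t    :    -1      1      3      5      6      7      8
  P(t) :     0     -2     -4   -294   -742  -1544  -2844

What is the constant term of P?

Write P(t) = at^4 + bt³ + ct² + dt + e; the 7 given values yield a linear system in the 5 coefficients.
Solving, P(t) = -t^4 + 2t³ + 4t² - 3t - 4.
The constant term is P(0) = -4.

-4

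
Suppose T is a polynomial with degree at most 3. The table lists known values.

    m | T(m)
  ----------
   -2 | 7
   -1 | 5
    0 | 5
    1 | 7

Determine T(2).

Write T(m) = am³ + bm² + cm + d; the 4 given values yield a linear system in the 4 coefficients.
Solving, the leading coefficient vanishes, and T(m) = m² + m + 5.
Then T(2) = 11.

11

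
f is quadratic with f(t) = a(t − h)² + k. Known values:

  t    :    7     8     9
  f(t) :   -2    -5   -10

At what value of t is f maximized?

6

First differences -3, -5; second difference -2 = 2a, so a = -1.
Expanding, the t-coefficient is −2ah = 2h; matching it to the data gives h = 6, and then k = -1.
So f(t) = -1(t − 6)² − 1.
Hence h = 6.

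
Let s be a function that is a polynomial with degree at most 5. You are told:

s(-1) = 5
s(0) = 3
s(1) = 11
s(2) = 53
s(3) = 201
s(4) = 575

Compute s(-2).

41

Write s(n) = an^5 + bn^4 + cn³ + dn² + en + p; the 6 given values yield a linear system in the 6 coefficients.
Solving, the leading coefficient vanishes, and s(n) = 2n^4 + 3n² + 3n + 3.
Then s(-2) = 41.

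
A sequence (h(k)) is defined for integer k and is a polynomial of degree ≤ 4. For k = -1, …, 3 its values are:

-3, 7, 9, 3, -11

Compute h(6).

First differences: 10, 2, -6, -14. Second differences: -8, -8, -8.
Level-2 differences are constant, so h has degree 2.
Fitting a degree-2 polynomial gives h(k) = -4k² + 6k + 7.
Then h(6) = -101.

-101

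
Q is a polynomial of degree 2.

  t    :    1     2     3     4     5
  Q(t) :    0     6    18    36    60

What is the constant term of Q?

0

First differences: 6, 12, 18, 24. Second differences: 6, 6, 6.
Level-2 differences are constant, so Q has degree 2.
Fitting a degree-2 polynomial gives Q(t) = 3t² - 3t.
The constant term is Q(0) = 0.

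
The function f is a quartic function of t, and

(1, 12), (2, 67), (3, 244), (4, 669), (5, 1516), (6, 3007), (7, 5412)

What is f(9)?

Write f(t) = at^4 + bt³ + ct² + dt + e; the 7 given values yield a linear system in the 5 coefficients.
Solving, f(t) = 2t^4 + t³ + 5t² + 3t + 1.
Then f(9) = 14284.

14284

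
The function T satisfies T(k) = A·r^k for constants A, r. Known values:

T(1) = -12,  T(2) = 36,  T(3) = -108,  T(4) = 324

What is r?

-3

Consecutive ratio: 36/(-12) = -3, and -108/36 = -3, so r = -3.
Then A·(-3)^1 = -12 gives A = 4, and T(k) = 4·(-3)^k.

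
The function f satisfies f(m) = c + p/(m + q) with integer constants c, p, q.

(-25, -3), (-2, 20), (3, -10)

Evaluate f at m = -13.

(f(m) − c)(m + q) = p for each data point; the three points give a linear system in c and q, then p follows.
Solving: c = -4, q = 1, p = -24, so f(m) = -4 − 24/(m + 1).
Then f(-13) = -4 − 24/(-12) = -2.

-2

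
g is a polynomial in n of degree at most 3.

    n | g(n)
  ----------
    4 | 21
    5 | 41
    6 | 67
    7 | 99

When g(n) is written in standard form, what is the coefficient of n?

Write g(n) = an³ + bn² + cn + d; the 4 given values yield a linear system in the 4 coefficients.
Solving, the leading coefficient vanishes, and g(n) = 3n² - 7n + 1.
The coefficient of n is -7.

-7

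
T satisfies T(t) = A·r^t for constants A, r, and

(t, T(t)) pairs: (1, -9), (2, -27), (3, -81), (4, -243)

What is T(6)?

-2187

Consecutive ratio: -27/(-9) = 3, and -81/(-27) = 3, so r = 3.
Then A·3^1 = -9 gives A = -3, and T(t) = -3·3^t.
T(6) = -3·3^6 = -2187.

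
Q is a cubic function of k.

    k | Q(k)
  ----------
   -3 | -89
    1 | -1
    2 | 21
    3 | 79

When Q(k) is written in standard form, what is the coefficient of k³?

3

Write Q(k) = ak³ + bk² + ck + d; the 4 given values yield a linear system in the 4 coefficients.
Solving, Q(k) = 3k³ + k - 5.
The coefficient of k³ is 3.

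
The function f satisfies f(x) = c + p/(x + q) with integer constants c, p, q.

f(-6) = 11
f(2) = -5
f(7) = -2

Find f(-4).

31

(f(x) − c)(x + q) = p for each data point; the three points give a linear system in c and q, then p follows.
Solving: c = 1, q = 3, p = -30, so f(x) = 1 − 30/(x + 3).
Then f(-4) = 1 − 30/(-1) = 31.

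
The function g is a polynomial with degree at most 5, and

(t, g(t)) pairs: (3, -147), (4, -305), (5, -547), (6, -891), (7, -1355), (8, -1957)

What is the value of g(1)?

-11

Write g(t) = at^5 + bt^4 + ct³ + dt² + et + p; the 6 given values yield a linear system in the 6 coefficients.
Solving, the top 2 coefficients vanish, and g(t) = -3t³ - 6t² - 5t + 3.
Then g(1) = -11.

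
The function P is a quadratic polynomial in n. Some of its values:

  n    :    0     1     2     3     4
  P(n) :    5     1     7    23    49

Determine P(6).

First differences: -4, 6, 16, 26. Second differences: 10, 10, 10.
Level-2 differences are constant, so P has degree 2.
Fitting a degree-2 polynomial gives P(n) = 5n² - 9n + 5.
Then P(6) = 131.

131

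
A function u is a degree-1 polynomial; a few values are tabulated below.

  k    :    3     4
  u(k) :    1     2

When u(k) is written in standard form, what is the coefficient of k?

1

Write u(k) = ak + b; the 2 given values yield a linear system in the 2 coefficients.
Solving, u(k) = k - 2.
The coefficient of k is 1.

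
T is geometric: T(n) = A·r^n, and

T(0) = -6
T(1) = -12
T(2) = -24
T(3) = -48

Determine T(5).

-192

Consecutive ratio: -12/(-6) = 2, and -24/(-12) = 2, so r = 2.
Then A·2^0 = -6 gives A = -6, and T(n) = -6·2^n.
T(5) = -6·2^5 = -192.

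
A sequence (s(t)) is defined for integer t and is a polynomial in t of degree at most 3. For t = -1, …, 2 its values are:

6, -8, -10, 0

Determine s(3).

22

First differences: -14, -2, 10. Second differences: 12, 12.
Level-2 differences are constant, so s has degree 2.
Extending the table by one column gives the next first difference 22, so s(3) = 0 + 22 = 22.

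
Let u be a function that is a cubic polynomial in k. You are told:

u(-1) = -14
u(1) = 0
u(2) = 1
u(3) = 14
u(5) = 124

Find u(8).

679

Write u(k) = ak³ + bk² + ck + d; the 5 given values yield a linear system in the 4 coefficients.
Solving, u(k) = 2k³ - 6k² + 5k - 1.
Then u(8) = 679.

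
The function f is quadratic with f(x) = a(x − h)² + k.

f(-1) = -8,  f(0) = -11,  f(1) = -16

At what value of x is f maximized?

First differences -3, -5; second difference -2 = 2a, so a = -1.
Expanding, the x-coefficient is −2ah = 2h; matching it to the data gives h = -2, and then k = -7.
So f(x) = -1(x + 2)² − 7.
Hence h = -2.

-2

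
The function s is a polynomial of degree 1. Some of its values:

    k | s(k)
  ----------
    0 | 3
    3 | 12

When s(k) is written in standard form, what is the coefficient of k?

Write s(k) = ak + b; the 2 given values yield a linear system in the 2 coefficients.
Solving, s(k) = 3k + 3.
The coefficient of k is 3.

3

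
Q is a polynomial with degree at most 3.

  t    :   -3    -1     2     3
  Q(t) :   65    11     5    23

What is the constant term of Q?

-1

Write Q(t) = at³ + bt² + ct + d; the 4 given values yield a linear system in the 4 coefficients.
Solving, the leading coefficient vanishes, and Q(t) = 5t² - 7t - 1.
The constant term is Q(0) = -1.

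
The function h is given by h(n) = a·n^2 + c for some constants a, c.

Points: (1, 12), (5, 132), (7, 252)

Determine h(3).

From h(1) = 12 and h(5) = 132: 1a + c = 12 and 25a + c = 132.
Subtracting: 24a = 120, so a = 5; then c = 12 − 5·1 = 7.
So h(n) = 5n² + 7, and h(3) = 52.

52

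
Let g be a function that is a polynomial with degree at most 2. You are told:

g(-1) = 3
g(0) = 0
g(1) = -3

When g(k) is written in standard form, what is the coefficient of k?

First differences: -3, -3.
Level-1 differences are constant, so g has degree 1.
Fitting a degree-1 polynomial gives g(k) = -3k.
The coefficient of k is -3.

-3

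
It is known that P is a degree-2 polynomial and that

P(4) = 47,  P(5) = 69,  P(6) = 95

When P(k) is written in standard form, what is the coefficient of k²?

Write P(k) = ak² + bk + c; the 3 given values yield a linear system in the 3 coefficients.
Solving, P(k) = 2k² + 4k - 1.
The coefficient of k² is 2.

2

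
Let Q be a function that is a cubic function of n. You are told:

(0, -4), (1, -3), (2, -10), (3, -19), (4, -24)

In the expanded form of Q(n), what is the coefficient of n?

First differences: 1, -7, -9, -5. Second differences: -8, -2, 4. Third differences: 6, 6.
Level-3 differences are constant, so Q has degree 3.
Fitting a degree-3 polynomial gives Q(n) = n³ - 7n² + 7n - 4.
The coefficient of n is 7.

7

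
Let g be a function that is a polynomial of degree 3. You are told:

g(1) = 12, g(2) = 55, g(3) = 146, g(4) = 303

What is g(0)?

-1

Write g(m) = am³ + bm² + cm + d; the 4 given values yield a linear system in the 4 coefficients.
Solving, g(m) = 3m³ + 6m² + 4m - 1.
Then g(0) = -1.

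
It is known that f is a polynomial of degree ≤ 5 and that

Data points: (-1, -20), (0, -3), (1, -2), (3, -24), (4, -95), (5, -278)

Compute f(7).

Write f(x) = ax^5 + bx^4 + cx³ + dx² + ex + p; the 6 given values yield a linear system in the 6 coefficients.
Solving, the leading coefficient vanishes, and f(x) = -x^4 + 4x³ - 7x² + 5x - 3.
Then f(7) = -1340.

-1340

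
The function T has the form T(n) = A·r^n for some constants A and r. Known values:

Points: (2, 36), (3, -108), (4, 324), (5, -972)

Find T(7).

-8748

Consecutive ratio: -108/36 = -3, and 324/(-108) = -3, so r = -3.
Then A·(-3)^2 = 36 gives A = 4, and T(n) = 4·(-3)^n.
T(7) = 4·(-3)^7 = -8748.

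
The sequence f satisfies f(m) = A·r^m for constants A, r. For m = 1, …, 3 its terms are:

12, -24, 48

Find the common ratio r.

Consecutive ratio: -24/12 = -2, and 48/(-24) = -2, so r = -2.
Then A·(-2)^1 = 12 gives A = -6, and f(m) = -6·(-2)^m.

-2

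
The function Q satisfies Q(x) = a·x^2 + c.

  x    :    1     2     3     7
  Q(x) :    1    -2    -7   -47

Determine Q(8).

From Q(1) = 1 and Q(2) = -2: 1a + c = 1 and 4a + c = -2.
Subtracting: 3a = -3, so a = -1; then c = 1 − (-1)·1 = 2.
So Q(x) = -1x² + 2, and Q(8) = -62.

-62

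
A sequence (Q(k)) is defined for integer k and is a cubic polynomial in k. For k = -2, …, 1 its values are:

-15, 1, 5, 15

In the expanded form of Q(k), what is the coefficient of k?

4

Write Q(k) = ak³ + bk² + ck + d; the 4 given values yield a linear system in the 4 coefficients.
Solving, Q(k) = 3k³ + 3k² + 4k + 5.
The coefficient of k is 4.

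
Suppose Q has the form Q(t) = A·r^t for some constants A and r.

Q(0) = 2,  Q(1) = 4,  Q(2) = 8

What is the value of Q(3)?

Consecutive ratio: 4/2 = 2, and 8/4 = 2, so r = 2.
Then A·2^0 = 2 gives A = 2, and Q(t) = 2·2^t.
Q(3) = 2·2^3 = 16.

16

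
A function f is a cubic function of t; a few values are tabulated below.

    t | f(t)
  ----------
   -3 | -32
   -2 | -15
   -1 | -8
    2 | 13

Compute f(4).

Write f(t) = at³ + bt² + ct + d; the 4 given values yield a linear system in the 4 coefficients.
Solving, f(t) = t³ + t² + 3t - 5.
Then f(4) = 87.

87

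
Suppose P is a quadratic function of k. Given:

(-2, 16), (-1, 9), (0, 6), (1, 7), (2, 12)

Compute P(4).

34

Write P(k) = ak² + bk + c; the 5 given values yield a linear system in the 3 coefficients.
Solving, P(k) = 2k² - k + 6.
Then P(4) = 34.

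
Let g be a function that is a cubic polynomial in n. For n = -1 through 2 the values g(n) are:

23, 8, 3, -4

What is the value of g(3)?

-25

Write g(n) = an³ + bn² + cn + d; the 4 given values yield a linear system in the 4 coefficients.
Solving, g(n) = -2n³ + 5n² - 8n + 8.
Then g(3) = -25.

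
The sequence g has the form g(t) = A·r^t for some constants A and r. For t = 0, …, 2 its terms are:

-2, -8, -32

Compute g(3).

Consecutive ratio: -8/(-2) = 4, and -32/(-8) = 4, so r = 4.
Then A·4^0 = -2 gives A = -2, and g(t) = -2·4^t.
g(3) = -2·4^3 = -128.

-128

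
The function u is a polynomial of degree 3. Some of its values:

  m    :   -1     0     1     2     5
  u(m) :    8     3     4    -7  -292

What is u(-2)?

37

Write u(m) = am³ + bm² + cm + d; the 5 given values yield a linear system in the 4 coefficients.
Solving, u(m) = -3m³ + 3m² + m + 3.
Then u(-2) = 37.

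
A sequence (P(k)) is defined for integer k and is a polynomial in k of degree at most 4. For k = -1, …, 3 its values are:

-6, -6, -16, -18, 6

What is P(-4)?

-246

First differences: 0, -10, -2, 24. Second differences: -10, 8, 26. Third differences: 18, 18.
Level-3 differences are constant, so P has degree 3.
Fitting a degree-3 polynomial gives P(k) = 3k³ - 5k² - 8k - 6.
Then P(-4) = -246.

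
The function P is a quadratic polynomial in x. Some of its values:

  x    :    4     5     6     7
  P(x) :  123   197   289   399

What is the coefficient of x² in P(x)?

9

First differences: 74, 92, 110. Second differences: 18, 18.
Level-2 differences are constant, so P has degree 2.
Fitting a degree-2 polynomial gives P(x) = 9x² - 7x + 7.
The coefficient of x² is 9.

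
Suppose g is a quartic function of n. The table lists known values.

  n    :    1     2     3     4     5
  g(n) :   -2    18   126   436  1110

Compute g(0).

0

Write g(n) = an^4 + bn³ + cn² + dn + e; the 5 given values yield a linear system in the 5 coefficients.
Solving, g(n) = 2n^4 - n³ - 3n.
Then g(0) = 0.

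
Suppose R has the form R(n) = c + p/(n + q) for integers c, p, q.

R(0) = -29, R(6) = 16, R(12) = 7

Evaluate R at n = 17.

(R(n) − c)(n + q) = p for each data point; the three points give a linear system in c and q, then p follows.
Solving: c = 1, q = -2, p = 60, so R(n) = 1 + 60/(n − 2).
Then R(17) = 1 + 60/15 = 5.

5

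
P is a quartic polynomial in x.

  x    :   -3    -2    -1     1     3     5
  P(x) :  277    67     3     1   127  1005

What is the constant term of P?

-5

Write P(x) = ax^4 + bx³ + cx² + dx + e; the 6 given values yield a linear system in the 5 coefficients.
Solving, P(x) = 2x^4 - 3x³ + 5x² + 2x - 5.
The constant term is P(0) = -5.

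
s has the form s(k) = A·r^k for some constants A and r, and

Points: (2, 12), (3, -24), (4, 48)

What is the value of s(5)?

Consecutive ratio: -24/12 = -2, and 48/(-24) = -2, so r = -2.
Then A·(-2)^2 = 12 gives A = 3, and s(k) = 3·(-2)^k.
s(5) = 3·(-2)^5 = -96.

-96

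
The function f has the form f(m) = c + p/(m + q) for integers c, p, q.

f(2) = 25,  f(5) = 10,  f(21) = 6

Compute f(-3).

(f(m) − c)(m + q) = p for each data point; the three points give a linear system in c and q, then p follows.
Solving: c = 5, q = -1, p = 20, so f(m) = 5 + 20/(m − 1).
Then f(-3) = 5 + 20/(-4) = 0.

0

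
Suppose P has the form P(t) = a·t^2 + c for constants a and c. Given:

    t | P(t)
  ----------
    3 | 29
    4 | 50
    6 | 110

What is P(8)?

From P(3) = 29 and P(4) = 50: 9a + c = 29 and 16a + c = 50.
Subtracting: 7a = 21, so a = 3; then c = 29 − 3·9 = 2.
So P(t) = 3t² + 2, and P(8) = 194.

194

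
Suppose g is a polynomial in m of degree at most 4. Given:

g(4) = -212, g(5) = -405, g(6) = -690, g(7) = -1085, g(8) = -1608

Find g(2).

First differences: -193, -285, -395, -523. Second differences: -92, -110, -128. Third differences: -18, -18.
Level-3 differences are constant, so g has degree 3.
Fitting a degree-3 polynomial gives g(m) = -3m³ - m² - m.
Then g(2) = -30.

-30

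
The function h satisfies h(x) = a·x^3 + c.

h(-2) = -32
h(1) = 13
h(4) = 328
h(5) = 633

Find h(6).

1088

From h(-2) = -32 and h(1) = 13: -8a + c = -32 and 1a + c = 13.
Subtracting: 9a = 45, so a = 5; then c = -32 − 5·(-8) = 8.
So h(x) = 5x³ + 8, and h(6) = 1088.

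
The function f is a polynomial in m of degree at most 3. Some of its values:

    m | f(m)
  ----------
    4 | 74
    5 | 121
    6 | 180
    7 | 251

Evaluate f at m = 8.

334

First differences: 47, 59, 71. Second differences: 12, 12.
Level-2 differences are constant, so f has degree 2.
Extending the table by one column gives the next first difference 83, so f(8) = 251 + 83 = 334.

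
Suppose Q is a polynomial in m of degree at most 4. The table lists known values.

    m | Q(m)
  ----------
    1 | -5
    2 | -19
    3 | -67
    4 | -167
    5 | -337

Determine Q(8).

-1447

First differences: -14, -48, -100, -170. Second differences: -34, -52, -70. Third differences: -18, -18.
Level-3 differences are constant, so Q has degree 3.
Fitting a degree-3 polynomial gives Q(m) = -3m³ + m² + 4m - 7.
Then Q(8) = -1447.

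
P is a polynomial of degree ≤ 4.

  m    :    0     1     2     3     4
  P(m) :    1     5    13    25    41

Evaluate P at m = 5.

Write P(m) = am^4 + bm³ + cm² + dm + e; the 5 given values yield a linear system in the 5 coefficients.
Solving, the top 2 coefficients vanish, and P(m) = 2m² + 2m + 1.
Then P(5) = 61.

61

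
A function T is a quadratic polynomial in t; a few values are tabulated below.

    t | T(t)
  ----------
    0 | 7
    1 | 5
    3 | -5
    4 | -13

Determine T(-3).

Write T(t) = at² + bt + c; the 4 given values yield a linear system in the 3 coefficients.
Solving, T(t) = -t² - t + 7.
Then T(-3) = 1.

1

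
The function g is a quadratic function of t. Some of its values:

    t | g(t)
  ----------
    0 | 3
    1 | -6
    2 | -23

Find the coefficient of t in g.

Write g(t) = at² + bt + c; the 3 given values yield a linear system in the 3 coefficients.
Solving, g(t) = -4t² - 5t + 3.
The coefficient of t is -5.

-5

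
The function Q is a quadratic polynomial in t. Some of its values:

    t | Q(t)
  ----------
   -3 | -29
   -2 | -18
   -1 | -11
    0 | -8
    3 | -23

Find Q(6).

Write Q(t) = at² + bt + c; the 5 given values yield a linear system in the 3 coefficients.
Solving, Q(t) = -2t² + t - 8.
Then Q(6) = -74.

-74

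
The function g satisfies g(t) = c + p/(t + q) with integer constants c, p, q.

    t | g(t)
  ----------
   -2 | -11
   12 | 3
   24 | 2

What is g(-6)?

(g(t) − c)(t + q) = p for each data point; the three points give a linear system in c and q, then p follows.
Solving: c = 1, q = 0, p = 24, so g(t) = 1 + 24/(t + 0).
Then g(-6) = 1 + 24/(-6) = -3.

-3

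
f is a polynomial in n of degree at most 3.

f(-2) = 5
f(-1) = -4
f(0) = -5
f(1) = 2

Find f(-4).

First differences: -9, -1, 7. Second differences: 8, 8.
Level-2 differences are constant, so f has degree 2.
Fitting a degree-2 polynomial gives f(n) = 4n² + 3n - 5.
Then f(-4) = 47.

47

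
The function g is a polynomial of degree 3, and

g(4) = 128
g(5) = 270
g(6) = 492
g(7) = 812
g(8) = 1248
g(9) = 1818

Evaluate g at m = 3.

48

First differences: 142, 222, 320, 436, 570. Second differences: 80, 98, 116, 134. Third differences: 18, 18, 18.
Level-3 differences are constant, so g has degree 3.
Fitting a degree-3 polynomial gives g(m) = 3m³ - 5m² + 4m.
Then g(3) = 48.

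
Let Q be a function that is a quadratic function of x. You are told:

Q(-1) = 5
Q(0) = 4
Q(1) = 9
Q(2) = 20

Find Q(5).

First differences: -1, 5, 11. Second differences: 6, 6.
Level-2 differences are constant, so Q has degree 2.
Fitting a degree-2 polynomial gives Q(x) = 3x² + 2x + 4.
Then Q(5) = 89.

89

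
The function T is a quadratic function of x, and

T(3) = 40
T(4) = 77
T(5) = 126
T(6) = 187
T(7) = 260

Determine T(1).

2

First differences: 37, 49, 61, 73. Second differences: 12, 12, 12.
Level-2 differences are constant, so T has degree 2.
Fitting a degree-2 polynomial gives T(x) = 6x² - 5x + 1.
Then T(1) = 2.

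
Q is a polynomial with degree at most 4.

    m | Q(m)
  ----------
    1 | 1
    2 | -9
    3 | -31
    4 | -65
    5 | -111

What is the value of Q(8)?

First differences: -10, -22, -34, -46. Second differences: -12, -12, -12.
Level-2 differences are constant, so Q has degree 2.
Fitting a degree-2 polynomial gives Q(m) = -6m² + 8m - 1.
Then Q(8) = -321.

-321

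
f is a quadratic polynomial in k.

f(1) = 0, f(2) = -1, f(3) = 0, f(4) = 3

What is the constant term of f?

3

First differences: -1, 1, 3. Second differences: 2, 2.
Level-2 differences are constant, so f has degree 2.
Fitting a degree-2 polynomial gives f(k) = k² - 4k + 3.
The constant term is f(0) = 3.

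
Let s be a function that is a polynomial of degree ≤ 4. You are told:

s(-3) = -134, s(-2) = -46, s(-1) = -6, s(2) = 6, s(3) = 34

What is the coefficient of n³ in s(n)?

Write s(n) = an^4 + bn³ + cn² + dn + e; the 5 given values yield a linear system in the 5 coefficients.
Solving, the leading coefficient vanishes, and s(n) = 3n³ - 6n² + n + 4.
The coefficient of n³ is 3.

3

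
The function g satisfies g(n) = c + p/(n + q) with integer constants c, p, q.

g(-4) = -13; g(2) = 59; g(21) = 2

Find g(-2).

-21

(g(n) − c)(n + q) = p for each data point; the three points give a linear system in c and q, then p follows.
Solving: c = -1, q = -1, p = 60, so g(n) = -1 + 60/(n − 1).
Then g(-2) = -1 + 60/(-3) = -21.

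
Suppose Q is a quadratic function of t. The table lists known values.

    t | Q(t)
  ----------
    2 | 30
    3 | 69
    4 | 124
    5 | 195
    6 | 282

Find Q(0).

0

Write Q(t) = at² + bt + c; the 5 given values yield a linear system in the 3 coefficients.
Solving, Q(t) = 8t² - t.
Then Q(0) = 0.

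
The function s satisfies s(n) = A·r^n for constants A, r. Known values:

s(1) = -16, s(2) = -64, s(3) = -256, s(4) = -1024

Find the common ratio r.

4

Consecutive ratio: -64/(-16) = 4, and -256/(-64) = 4, so r = 4.
Then A·4^1 = -16 gives A = -4, and s(n) = -4·4^n.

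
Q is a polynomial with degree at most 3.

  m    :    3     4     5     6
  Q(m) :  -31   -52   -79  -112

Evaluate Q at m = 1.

First differences: -21, -27, -33. Second differences: -6, -6.
Level-2 differences are constant, so Q has degree 2.
Fitting a degree-2 polynomial gives Q(m) = -3m² - 4.
Then Q(1) = -7.

-7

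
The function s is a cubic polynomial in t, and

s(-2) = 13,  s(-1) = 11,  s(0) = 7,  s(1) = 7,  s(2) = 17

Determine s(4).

91

First differences: -2, -4, 0, 10. Second differences: -2, 4, 10. Third differences: 6, 6.
Level-3 differences are constant, so s has degree 3.
Fitting a degree-3 polynomial gives s(t) = t³ + 2t² - 3t + 7.
Then s(4) = 91.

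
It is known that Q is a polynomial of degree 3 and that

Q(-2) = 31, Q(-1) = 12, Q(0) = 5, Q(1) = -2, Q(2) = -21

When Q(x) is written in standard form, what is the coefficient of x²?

0

First differences: -19, -7, -7, -19. Second differences: 12, 0, -12. Third differences: -12, -12.
Level-3 differences are constant, so Q has degree 3.
Fitting a degree-3 polynomial gives Q(x) = -2x³ - 5x + 5.
The coefficient of x² is 0.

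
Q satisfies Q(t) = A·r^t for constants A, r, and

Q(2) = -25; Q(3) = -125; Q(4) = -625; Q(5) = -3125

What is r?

Consecutive ratio: -125/(-25) = 5, and -625/(-125) = 5, so r = 5.
Then A·5^2 = -25 gives A = -1, and Q(t) = -1·5^t.

5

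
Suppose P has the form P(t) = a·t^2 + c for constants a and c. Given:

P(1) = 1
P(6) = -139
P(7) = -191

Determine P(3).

From P(1) = 1 and P(6) = -139: 1a + c = 1 and 36a + c = -139.
Subtracting: 35a = -140, so a = -4; then c = 1 − (-4)·1 = 5.
So P(t) = -4t² + 5, and P(3) = -31.

-31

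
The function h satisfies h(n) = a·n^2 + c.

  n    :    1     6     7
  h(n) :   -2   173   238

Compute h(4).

From h(1) = -2 and h(6) = 173: 1a + c = -2 and 36a + c = 173.
Subtracting: 35a = 175, so a = 5; then c = -2 − 5·1 = -7.
So h(n) = 5n² − 7, and h(4) = 73.

73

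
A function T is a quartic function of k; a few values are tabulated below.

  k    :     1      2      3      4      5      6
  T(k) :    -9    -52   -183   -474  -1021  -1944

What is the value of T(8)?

Write T(k) = ak^4 + bk³ + ck² + dk + e; the 6 given values yield a linear system in the 5 coefficients.
Solving, T(k) = -k^4 - 2k³ - 7k² + 7k - 6.
Then T(8) = -5518.

-5518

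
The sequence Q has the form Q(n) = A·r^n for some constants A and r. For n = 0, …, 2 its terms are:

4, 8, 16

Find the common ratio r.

2

Consecutive ratio: 8/4 = 2, and 16/8 = 2, so r = 2.
Then A·2^0 = 4 gives A = 4, and Q(n) = 4·2^n.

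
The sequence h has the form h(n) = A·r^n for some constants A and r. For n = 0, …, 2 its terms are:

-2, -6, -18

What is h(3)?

-54

Consecutive ratio: -6/(-2) = 3, and -18/(-6) = 3, so r = 3.
Then A·3^0 = -2 gives A = -2, and h(n) = -2·3^n.
h(3) = -2·3^3 = -54.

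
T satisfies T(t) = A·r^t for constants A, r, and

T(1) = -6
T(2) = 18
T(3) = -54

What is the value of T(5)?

Consecutive ratio: 18/(-6) = -3, and -54/18 = -3, so r = -3.
Then A·(-3)^1 = -6 gives A = 2, and T(t) = 2·(-3)^t.
T(5) = 2·(-3)^5 = -486.

-486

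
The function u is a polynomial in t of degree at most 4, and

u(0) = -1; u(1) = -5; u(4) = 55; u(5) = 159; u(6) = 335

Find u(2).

-9

Write u(t) = at^4 + bt³ + ct² + dt + e; the 5 given values yield a linear system in the 5 coefficients.
Solving, the leading coefficient vanishes, and u(t) = 3t³ - 9t² + 2t - 1.
Then u(2) = -9.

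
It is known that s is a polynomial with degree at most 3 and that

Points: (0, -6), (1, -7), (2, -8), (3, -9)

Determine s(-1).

-5

Write s(m) = am³ + bm² + cm + d; the 4 given values yield a linear system in the 4 coefficients.
Solving, the top 2 coefficients vanish, and s(m) = -m - 6.
Then s(-1) = -5.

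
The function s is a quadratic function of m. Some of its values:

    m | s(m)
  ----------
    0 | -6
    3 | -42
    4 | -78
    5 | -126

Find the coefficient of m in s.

Write s(m) = am² + bm + c; the 4 given values yield a linear system in the 3 coefficients.
Solving, s(m) = -6m² + 6m - 6.
The coefficient of m is 6.

6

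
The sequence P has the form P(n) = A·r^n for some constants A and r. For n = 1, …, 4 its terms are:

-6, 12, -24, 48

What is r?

Consecutive ratio: 12/(-6) = -2, and -24/12 = -2, so r = -2.
Then A·(-2)^1 = -6 gives A = 3, and P(n) = 3·(-2)^n.

-2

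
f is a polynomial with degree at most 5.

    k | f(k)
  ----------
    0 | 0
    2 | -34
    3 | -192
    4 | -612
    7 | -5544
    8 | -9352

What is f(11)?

-32560

Write f(k) = ak^5 + bk^4 + ck³ + dk² + ek + p; the 6 given values yield a linear system in the 6 coefficients.
Solving, the leading coefficient vanishes, and f(k) = -2k^4 - 3k³ + 6k² - k.
Then f(11) = -32560.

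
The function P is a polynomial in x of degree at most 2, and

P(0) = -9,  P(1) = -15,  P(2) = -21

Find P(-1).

First differences: -6, -6.
Level-1 differences are constant, so P has degree 1.
Fitting a degree-1 polynomial gives P(x) = -6x - 9.
Then P(-1) = -3.

-3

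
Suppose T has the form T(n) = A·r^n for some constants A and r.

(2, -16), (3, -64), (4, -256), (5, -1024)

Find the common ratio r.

4

Consecutive ratio: -64/(-16) = 4, and -256/(-64) = 4, so r = 4.
Then A·4^2 = -16 gives A = -1, and T(n) = -1·4^n.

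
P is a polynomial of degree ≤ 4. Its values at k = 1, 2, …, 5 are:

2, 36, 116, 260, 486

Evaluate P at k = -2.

-4

Write P(k) = ak^4 + bk³ + ck² + dk + e; the 5 given values yield a linear system in the 5 coefficients.
Solving, the leading coefficient vanishes, and P(k) = 3k³ + 5k² - 2k - 4.
Then P(-2) = -4.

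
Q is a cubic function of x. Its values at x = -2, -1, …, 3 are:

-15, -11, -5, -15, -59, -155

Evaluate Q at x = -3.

1

First differences: 4, 6, -10, -44, -96. Second differences: 2, -16, -34, -52. Third differences: -18, -18, -18.
Level-3 differences are constant, so Q has degree 3.
Fitting a degree-3 polynomial gives Q(x) = -3x³ - 8x² + x - 5.
Then Q(-3) = 1.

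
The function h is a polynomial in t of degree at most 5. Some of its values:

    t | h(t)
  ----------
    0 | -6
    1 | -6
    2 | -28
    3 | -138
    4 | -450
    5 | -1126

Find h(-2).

Write h(t) = at^5 + bt^4 + ct³ + dt² + et + p; the 6 given values yield a linear system in the 6 coefficients.
Solving, the leading coefficient vanishes, and h(t) = -2t^4 + t³ + t - 6.
Then h(-2) = -48.

-48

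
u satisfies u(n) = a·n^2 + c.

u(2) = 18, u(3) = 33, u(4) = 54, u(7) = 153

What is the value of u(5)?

From u(2) = 18 and u(3) = 33: 4a + c = 18 and 9a + c = 33.
Subtracting: 5a = 15, so a = 3; then c = 18 − 3·4 = 6.
So u(n) = 3n² + 6, and u(5) = 81.

81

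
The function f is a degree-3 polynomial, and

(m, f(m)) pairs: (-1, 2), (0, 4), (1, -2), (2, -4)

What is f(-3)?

-74

Write f(m) = am³ + bm² + cm + d; the 4 given values yield a linear system in the 4 coefficients.
Solving, f(m) = 2m³ - 4m² - 4m + 4.
Then f(-3) = -74.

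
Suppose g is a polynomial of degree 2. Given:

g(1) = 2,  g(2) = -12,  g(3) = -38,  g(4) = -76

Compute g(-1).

-6

Write g(m) = am² + bm + c; the 4 given values yield a linear system in the 3 coefficients.
Solving, g(m) = -6m² + 4m + 4.
Then g(-1) = -6.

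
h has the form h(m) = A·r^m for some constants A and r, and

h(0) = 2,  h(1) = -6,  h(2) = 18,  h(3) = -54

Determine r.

-3

Consecutive ratio: -6/2 = -3, and 18/(-6) = -3, so r = -3.
Then A·(-3)^0 = 2 gives A = 2, and h(m) = 2·(-3)^m.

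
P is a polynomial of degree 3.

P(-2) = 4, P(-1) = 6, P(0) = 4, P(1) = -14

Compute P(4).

Write P(x) = ax³ + bx² + cx + d; the 4 given values yield a linear system in the 4 coefficients.
Solving, P(x) = -2x³ - 8x² - 8x + 4.
Then P(4) = -284.

-284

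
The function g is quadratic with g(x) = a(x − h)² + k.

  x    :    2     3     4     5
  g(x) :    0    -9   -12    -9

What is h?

4

First differences -9, -3, 3; second difference 6 = 2a, so a = 3.
Expanding, the x-coefficient is −2ah = -6h; matching it to the data gives h = 4, and then k = -12.
So g(x) = 3(x − 4)² − 12.
Hence h = 4.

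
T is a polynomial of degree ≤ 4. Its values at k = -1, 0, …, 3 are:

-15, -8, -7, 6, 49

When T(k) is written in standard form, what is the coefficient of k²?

First differences: 7, 1, 13, 43. Second differences: -6, 12, 30. Third differences: 18, 18.
Level-3 differences are constant, so T has degree 3.
Fitting a degree-3 polynomial gives T(k) = 3k³ - 3k² + k - 8.
The coefficient of k² is -3.

-3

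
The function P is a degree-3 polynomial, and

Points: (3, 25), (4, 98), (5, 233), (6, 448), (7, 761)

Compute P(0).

First differences: 73, 135, 215, 313. Second differences: 62, 80, 98. Third differences: 18, 18.
Level-3 differences are constant, so P has degree 3.
Fitting a degree-3 polynomial gives P(x) = 3x³ - 5x² - 3x - 2.
Then P(0) = -2.

-2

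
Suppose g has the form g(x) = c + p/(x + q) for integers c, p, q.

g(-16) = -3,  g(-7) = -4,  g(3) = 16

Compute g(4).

7

(g(x) − c)(x + q) = p for each data point; the three points give a linear system in c and q, then p follows.
Solving: c = -2, q = -2, p = 18, so g(x) = -2 + 18/(x − 2).
Then g(4) = -2 + 18/2 = 7.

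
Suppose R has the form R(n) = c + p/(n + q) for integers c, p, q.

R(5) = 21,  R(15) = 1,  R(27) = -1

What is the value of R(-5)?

(R(n) − c)(n + q) = p for each data point; the three points give a linear system in c and q, then p follows.
Solving: c = -3, q = -3, p = 48, so R(n) = -3 + 48/(n − 3).
Then R(-5) = -3 + 48/(-8) = -9.

-9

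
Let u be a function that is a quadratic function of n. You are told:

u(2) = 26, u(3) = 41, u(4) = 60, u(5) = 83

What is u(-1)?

5

First differences: 15, 19, 23. Second differences: 4, 4.
Level-2 differences are constant, so u has degree 2.
Fitting a degree-2 polynomial gives u(n) = 2n² + 5n + 8.
Then u(-1) = 5.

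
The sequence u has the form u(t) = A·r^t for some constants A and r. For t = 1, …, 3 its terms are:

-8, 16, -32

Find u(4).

Consecutive ratio: 16/(-8) = -2, and -32/16 = -2, so r = -2.
Then A·(-2)^1 = -8 gives A = 4, and u(t) = 4·(-2)^t.
u(4) = 4·(-2)^4 = 64.

64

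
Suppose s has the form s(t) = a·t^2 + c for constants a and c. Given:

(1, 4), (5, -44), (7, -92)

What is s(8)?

From s(1) = 4 and s(5) = -44: 1a + c = 4 and 25a + c = -44.
Subtracting: 24a = -48, so a = -2; then c = 4 − (-2)·1 = 6.
So s(t) = -2t² + 6, and s(8) = -122.

-122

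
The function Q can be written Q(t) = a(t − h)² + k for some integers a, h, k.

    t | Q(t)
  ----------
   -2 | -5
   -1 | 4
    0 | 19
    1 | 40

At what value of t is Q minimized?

First differences 9, 15, 21; second difference 6 = 2a, so a = 3.
Expanding, the t-coefficient is −2ah = -6h; matching it to the data gives h = -3, and then k = -8.
So Q(t) = 3(t + 3)² − 8.
Hence h = -3.

-3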